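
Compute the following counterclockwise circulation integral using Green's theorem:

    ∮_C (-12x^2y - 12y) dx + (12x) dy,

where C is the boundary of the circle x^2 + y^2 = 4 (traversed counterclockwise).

Green's theorem converts the closed line integral into a double integral over the enclosed region D:

    ∮_C P dx + Q dy = ∬_D (∂Q/∂x - ∂P/∂y) dA.

Here P = -12x^2y - 12y, Q = 12x, so

    ∂Q/∂x = 12,    ∂P/∂y = -12x^2 - 12,
    ∂Q/∂x - ∂P/∂y = 12x^2 + 24.

D is the region x^2 + y^2 ≤ 4. Evaluating the double integral:

In polar coordinates (x = r cos θ, y = r sin θ, dA = r dr dθ) the integrand becomes 12r^2cos(θ)^2 + 24, so

    ∬_D (12x^2 + 24) dA = ∫_0^{2π} ∫_0^{2} (12r^2cos(θ)^2 + 24) · r dr dθ.

Inner (r from 0 to 2): 48cos(θ)^2 + 48.
Outer (θ from 0 to 2π): 144π.

Therefore ∮_C P dx + Q dy = 144π.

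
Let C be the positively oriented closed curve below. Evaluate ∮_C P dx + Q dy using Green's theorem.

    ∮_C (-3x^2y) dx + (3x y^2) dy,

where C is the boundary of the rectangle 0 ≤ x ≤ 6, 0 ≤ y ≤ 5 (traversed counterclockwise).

Green's theorem converts the closed line integral into a double integral over the enclosed region D:

    ∮_C P dx + Q dy = ∬_D (∂Q/∂x - ∂P/∂y) dA.

Here P = -3x^2y, Q = 3x y^2, so

    ∂Q/∂x = 3y^2,    ∂P/∂y = -3x^2,
    ∂Q/∂x - ∂P/∂y = 3x^2 + 3y^2.

D is the region 0 ≤ x ≤ 6, 0 ≤ y ≤ 5. Evaluating the double integral:

    ∬_D (3x^2 + 3y^2) dA = ∫_0^{6} ∫_0^{5} (3x^2 + 3y^2) dy dx.

Inner (y from 0 to 5): 15x^2 + 125.
Outer (x from 0 to 6): 1830.

Therefore ∮_C P dx + Q dy = 1830.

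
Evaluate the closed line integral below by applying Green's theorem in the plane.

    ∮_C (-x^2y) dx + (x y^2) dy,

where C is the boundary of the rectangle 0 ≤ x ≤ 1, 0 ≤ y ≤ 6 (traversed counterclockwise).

Green's theorem converts the closed line integral into a double integral over the enclosed region D:

    ∮_C P dx + Q dy = ∬_D (∂Q/∂x - ∂P/∂y) dA.

Here P = -x^2y, Q = x y^2, so

    ∂Q/∂x = y^2,    ∂P/∂y = -x^2,
    ∂Q/∂x - ∂P/∂y = x^2 + y^2.

D is the region 0 ≤ x ≤ 1, 0 ≤ y ≤ 6. Evaluating the double integral:

    ∬_D (x^2 + y^2) dA = ∫_0^{1} ∫_0^{6} (x^2 + y^2) dy dx.

Inner (y from 0 to 6): 6x^2 + 72.
Outer (x from 0 to 1): 74.

Therefore ∮_C P dx + Q dy = 74.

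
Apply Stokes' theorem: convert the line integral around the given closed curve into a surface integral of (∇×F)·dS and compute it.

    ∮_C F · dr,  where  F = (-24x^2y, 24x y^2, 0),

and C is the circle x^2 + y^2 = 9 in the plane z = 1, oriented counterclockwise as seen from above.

Let S be the flat disk x^2 + y^2 ≤ 9 in the plane z = 1, with upward unit normal n̂ = ẑ. By Stokes' theorem,

    ∮_C F · dr = ∬_S (∇ × F) · n̂ dS = ∬_D (curl F)_z dA,

where D is the disk x^2 + y^2 ≤ 9.

Compute the curl of F = (-24x^2y, 24x y^2, 0):
    (∇ × F)_x = ∂F_z/∂y - ∂F_y/∂z = 0,
    (∇ × F)_y = ∂F_x/∂z - ∂F_z/∂x = 0,
    (∇ × F)_z = ∂F_y/∂x - ∂F_x/∂y = 24x^2 + 24y^2.

On z = 1, (curl F)_z = 24x^2 + 24y^2.

Convert to polar (x = r cos θ, y = r sin θ, dA = r dr dθ); the integrand becomes 24r^2, so

    ∬_D (curl F)_z dA = ∫_0^{2π} ∫_0^{3} (24r^2) · r dr dθ.

Inner (r from 0 to 3): 486.
Outer (θ from 0 to 2π): 972π.

Therefore ∮_C F · dr = 972π.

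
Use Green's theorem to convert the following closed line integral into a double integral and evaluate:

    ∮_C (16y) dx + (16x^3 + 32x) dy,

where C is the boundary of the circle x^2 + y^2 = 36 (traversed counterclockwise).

Green's theorem converts the closed line integral into a double integral over the enclosed region D:

    ∮_C P dx + Q dy = ∬_D (∂Q/∂x - ∂P/∂y) dA.

Here P = 16y, Q = 16x^3 + 32x, so

    ∂Q/∂x = 48x^2 + 32,    ∂P/∂y = 16,
    ∂Q/∂x - ∂P/∂y = 48x^2 + 16.

D is the region x^2 + y^2 ≤ 36. Evaluating the double integral:

In polar coordinates (x = r cos θ, y = r sin θ, dA = r dr dθ) the integrand becomes 48r^2cos(θ)^2 + 16, so

    ∬_D (48x^2 + 16) dA = ∫_0^{2π} ∫_0^{6} (48r^2cos(θ)^2 + 16) · r dr dθ.

Inner (r from 0 to 6): 15552cos(θ)^2 + 288.
Outer (θ from 0 to 2π): 16128π.

Therefore ∮_C P dx + Q dy = 16128π.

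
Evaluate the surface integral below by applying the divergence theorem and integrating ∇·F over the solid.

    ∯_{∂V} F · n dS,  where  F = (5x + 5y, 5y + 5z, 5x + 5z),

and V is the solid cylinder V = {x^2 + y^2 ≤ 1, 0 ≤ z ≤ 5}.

By the divergence theorem,

    ∯_{∂V} F · n dS = ∭_V (∇ · F) dV.

Compute the divergence:
    ∇ · F = ∂F_x/∂x + ∂F_y/∂y + ∂F_z/∂z = 5 + 5 + 5 = 15.

In cylindrical coordinates, x = r cos(θ), y = r sin(θ), z = z, dV = r dr dθ dz, with 0 ≤ r ≤ 1, 0 ≤ θ ≤ 2π, 0 ≤ z ≤ 5.

The integrand, after substitution and multiplying by the volume element, becomes (15) · r, so

    ∭_V (∇·F) dV = ∫_0^{2π} ∫_0^{1} ∫_0^{5} (15) · r dz dr dθ.

Inner (z from 0 to 5): 75r.
Middle (r from 0 to 1): 75/2.
Outer (θ from 0 to 2π): 75π.

Therefore ∯_{∂V} F · n dS = 75π.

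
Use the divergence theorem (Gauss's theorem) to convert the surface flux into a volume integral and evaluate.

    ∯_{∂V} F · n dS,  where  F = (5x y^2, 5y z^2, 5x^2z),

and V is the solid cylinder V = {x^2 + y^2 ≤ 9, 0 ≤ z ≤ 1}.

By the divergence theorem,

    ∯_{∂V} F · n dS = ∭_V (∇ · F) dV.

Compute the divergence:
    ∇ · F = ∂F_x/∂x + ∂F_y/∂y + ∂F_z/∂z = 5y^2 + 5z^2 + 5x^2 = 5x^2 + 5y^2 + 5z^2.

In cylindrical coordinates, x = r cos(θ), y = r sin(θ), z = z, dV = r dr dθ dz, with 0 ≤ r ≤ 3, 0 ≤ θ ≤ 2π, 0 ≤ z ≤ 1.

The integrand, after substitution and multiplying by the volume element, becomes (5r^2 + 5z^2) · r, so

    ∭_V (∇·F) dV = ∫_0^{2π} ∫_0^{3} ∫_0^{1} (5r^2 + 5z^2) · r dz dr dθ.

Inner (z from 0 to 1): 5r (r^2 + 1/3).
Middle (r from 0 to 3): 435/4.
Outer (θ from 0 to 2π): 435π/2.

Therefore ∯_{∂V} F · n dS = 435π/2.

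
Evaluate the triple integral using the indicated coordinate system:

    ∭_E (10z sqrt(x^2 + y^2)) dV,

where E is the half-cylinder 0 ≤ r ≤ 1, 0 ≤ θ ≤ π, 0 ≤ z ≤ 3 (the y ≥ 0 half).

In cylindrical coordinates, x = r cos(θ), y = r sin(θ), z = z, and dV = r dr dθ dz.

The integrand becomes 10r z, so

    ∭_E (10z sqrt(x^2 + y^2)) dV = ∫_{0}^{π} ∫_{0}^{1} ∫_{0}^{3} (10r z) · r dz dr dθ.

Inner (z): 45r^2.
Middle (r from 0 to 1): 15.
Outer (θ): 15π.

Therefore the triple integral equals 15π.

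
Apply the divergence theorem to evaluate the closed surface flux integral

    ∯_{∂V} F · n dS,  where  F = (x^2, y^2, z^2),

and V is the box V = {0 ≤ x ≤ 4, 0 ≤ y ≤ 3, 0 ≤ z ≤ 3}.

By the divergence theorem,

    ∯_{∂V} F · n dS = ∭_V (∇ · F) dV.

Compute the divergence:
    ∇ · F = ∂F_x/∂x + ∂F_y/∂y + ∂F_z/∂z = 2x + 2y + 2z.

V is a rectangular box, so dV = dx dy dz with 0 ≤ x ≤ 4, 0 ≤ y ≤ 3, 0 ≤ z ≤ 3.

Integrate (2x + 2y + 2z) over V as an iterated integral:

    ∭_V (∇·F) dV = ∫_0^{4} ∫_0^{3} ∫_0^{3} (2x + 2y + 2z) dz dy dx.

Inner (z from 0 to 3): 6x + 6y + 9.
Middle (y from 0 to 3): 18x + 54.
Outer (x from 0 to 4): 360.

Therefore ∯_{∂V} F · n dS = 360.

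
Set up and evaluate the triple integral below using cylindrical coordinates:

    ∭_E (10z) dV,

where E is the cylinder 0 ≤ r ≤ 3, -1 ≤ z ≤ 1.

In cylindrical coordinates, x = r cos(θ), y = r sin(θ), z = z, and dV = r dr dθ dz.

The integrand becomes 10z, so

    ∭_E (10z) dV = ∫_{0}^{2π} ∫_{0}^{3} ∫_{-1}^{1} (10z) · r dz dr dθ.

Inner (z): 0.
Middle (r from 0 to 3): 0.
Outer (θ): 0.

Therefore the triple integral equals 0.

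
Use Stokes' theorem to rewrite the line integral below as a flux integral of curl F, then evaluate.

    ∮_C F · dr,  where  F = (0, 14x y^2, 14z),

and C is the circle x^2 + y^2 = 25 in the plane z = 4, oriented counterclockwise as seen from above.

Let S be the flat disk x^2 + y^2 ≤ 25 in the plane z = 4, with upward unit normal n̂ = ẑ. By Stokes' theorem,

    ∮_C F · dr = ∬_S (∇ × F) · n̂ dS = ∬_D (curl F)_z dA,

where D is the disk x^2 + y^2 ≤ 25.

Compute the curl of F = (0, 14x y^2, 14z):
    (∇ × F)_x = ∂F_z/∂y - ∂F_y/∂z = 0,
    (∇ × F)_y = ∂F_x/∂z - ∂F_z/∂x = 0,
    (∇ × F)_z = ∂F_y/∂x - ∂F_x/∂y = 14y^2.

On z = 4, (curl F)_z = 14y^2.

Convert to polar (x = r cos θ, y = r sin θ, dA = r dr dθ); the integrand becomes 14r^2sin(θ)^2, so

    ∬_D (curl F)_z dA = ∫_0^{2π} ∫_0^{5} (14r^2sin(θ)^2) · r dr dθ.

Inner (r from 0 to 5): 4375sin(θ)^2/2.
Outer (θ from 0 to 2π): 4375π/2.

Therefore ∮_C F · dr = 4375π/2.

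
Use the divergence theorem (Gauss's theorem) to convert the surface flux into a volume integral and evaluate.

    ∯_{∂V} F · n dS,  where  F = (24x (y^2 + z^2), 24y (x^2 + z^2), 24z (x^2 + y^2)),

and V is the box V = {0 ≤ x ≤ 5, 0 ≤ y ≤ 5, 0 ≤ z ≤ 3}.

By the divergence theorem,

    ∯_{∂V} F · n dS = ∭_V (∇ · F) dV.

Compute the divergence:
    ∇ · F = ∂F_x/∂x + ∂F_y/∂y + ∂F_z/∂z = 24y^2 + 24z^2 + 24x^2 + 24z^2 + 24x^2 + 24y^2 = 48x^2 + 48y^2 + 48z^2.

V is a rectangular box, so dV = dx dy dz with 0 ≤ x ≤ 5, 0 ≤ y ≤ 5, 0 ≤ z ≤ 3.

Integrate (48x^2 + 48y^2 + 48z^2) over V as an iterated integral:

    ∭_V (∇·F) dV = ∫_0^{5} ∫_0^{5} ∫_0^{3} (48x^2 + 48y^2 + 48z^2) dz dy dx.

Inner (z from 0 to 3): 144x^2 + 144y^2 + 432.
Middle (y from 0 to 5): 720x^2 + 8160.
Outer (x from 0 to 5): 70800.

Therefore ∯_{∂V} F · n dS = 70800.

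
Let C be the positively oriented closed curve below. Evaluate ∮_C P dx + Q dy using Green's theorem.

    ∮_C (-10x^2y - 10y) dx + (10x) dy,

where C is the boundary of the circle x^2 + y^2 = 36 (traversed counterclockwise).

Green's theorem converts the closed line integral into a double integral over the enclosed region D:

    ∮_C P dx + Q dy = ∬_D (∂Q/∂x - ∂P/∂y) dA.

Here P = -10x^2y - 10y, Q = 10x, so

    ∂Q/∂x = 10,    ∂P/∂y = -10x^2 - 10,
    ∂Q/∂x - ∂P/∂y = 10x^2 + 20.

D is the region x^2 + y^2 ≤ 36. Evaluating the double integral:

In polar coordinates (x = r cos θ, y = r sin θ, dA = r dr dθ) the integrand becomes 10r^2cos(θ)^2 + 20, so

    ∬_D (10x^2 + 20) dA = ∫_0^{2π} ∫_0^{6} (10r^2cos(θ)^2 + 20) · r dr dθ.

Inner (r from 0 to 6): 3240cos(θ)^2 + 360.
Outer (θ from 0 to 2π): 3960π.

Therefore ∮_C P dx + Q dy = 3960π.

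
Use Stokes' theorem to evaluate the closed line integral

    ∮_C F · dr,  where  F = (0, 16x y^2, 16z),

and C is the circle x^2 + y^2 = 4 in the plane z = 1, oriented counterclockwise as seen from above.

Let S be the flat disk x^2 + y^2 ≤ 4 in the plane z = 1, with upward unit normal n̂ = ẑ. By Stokes' theorem,

    ∮_C F · dr = ∬_S (∇ × F) · n̂ dS = ∬_D (curl F)_z dA,

where D is the disk x^2 + y^2 ≤ 4.

Compute the curl of F = (0, 16x y^2, 16z):
    (∇ × F)_x = ∂F_z/∂y - ∂F_y/∂z = 0,
    (∇ × F)_y = ∂F_x/∂z - ∂F_z/∂x = 0,
    (∇ × F)_z = ∂F_y/∂x - ∂F_x/∂y = 16y^2.

On z = 1, (curl F)_z = 16y^2.

Convert to polar (x = r cos θ, y = r sin θ, dA = r dr dθ); the integrand becomes 16r^2sin(θ)^2, so

    ∬_D (curl F)_z dA = ∫_0^{2π} ∫_0^{2} (16r^2sin(θ)^2) · r dr dθ.

Inner (r from 0 to 2): 64sin(θ)^2.
Outer (θ from 0 to 2π): 64π.

Therefore ∮_C F · dr = 64π.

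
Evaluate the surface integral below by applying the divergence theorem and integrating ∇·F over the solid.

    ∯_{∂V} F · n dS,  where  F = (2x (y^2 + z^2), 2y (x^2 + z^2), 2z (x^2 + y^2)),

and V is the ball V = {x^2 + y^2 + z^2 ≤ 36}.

By the divergence theorem,

    ∯_{∂V} F · n dS = ∭_V (∇ · F) dV.

Compute the divergence:
    ∇ · F = ∂F_x/∂x + ∂F_y/∂y + ∂F_z/∂z = 2y^2 + 2z^2 + 2x^2 + 2z^2 + 2x^2 + 2y^2 = 4x^2 + 4y^2 + 4z^2.

In spherical coordinates, x = ρ sin(φ) cos(θ), y = ρ sin(φ) sin(θ), z = ρ cos(φ), dV = ρ^2 sin(φ) dρ dφ dθ, with 0 ≤ ρ ≤ 6, 0 ≤ φ ≤ π, 0 ≤ θ ≤ 2π.

The integrand, after substitution and multiplying by the volume element, becomes (4ρ^2) · ρ^2 sin(φ), so

    ∭_V (∇·F) dV = ∫_0^{2π} ∫_0^{π} ∫_0^{6} (4ρ^2) · ρ^2 sin(φ) dρ dφ dθ.

Inner (ρ from 0 to 6): 31104sin(φ)/5.
Middle (φ from 0 to π): 62208/5.
Outer (θ from 0 to 2π): 124416π/5.

Therefore ∯_{∂V} F · n dS = 124416π/5.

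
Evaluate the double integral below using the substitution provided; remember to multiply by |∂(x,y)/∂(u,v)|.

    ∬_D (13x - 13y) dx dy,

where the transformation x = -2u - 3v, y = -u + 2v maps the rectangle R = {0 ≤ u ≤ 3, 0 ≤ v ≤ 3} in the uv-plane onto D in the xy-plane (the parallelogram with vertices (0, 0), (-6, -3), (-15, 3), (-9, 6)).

Compute the Jacobian determinant of (x, y) with respect to (u, v):

    ∂(x,y)/∂(u,v) = | -2  -3 | = (-2)(2) - (-3)(-1) = -7.
                   | -1  2 |

Its absolute value is |J| = 7 (the area scaling factor).

Substituting x = -2u - 3v, y = -u + 2v into the integrand,

    13x - 13y → -13u - 65v,

so the integral becomes

    ∬_R (-13u - 65v) · |J| du dv = ∫_0^3 ∫_0^3 (-91u - 455v) dv du.

Inner (v): -273u - 4095/2.
Outer (u): -7371.

Therefore ∬_D (13x - 13y) dx dy = -7371.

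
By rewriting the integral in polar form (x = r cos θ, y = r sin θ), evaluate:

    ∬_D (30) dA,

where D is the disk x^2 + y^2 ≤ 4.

The region D is 0 ≤ r ≤ 2, 0 ≤ θ ≤ 2π in polar coordinates, where x = r cos(θ), y = r sin(θ), and dA = r dr dθ.

Under the substitution, the integrand becomes 30, so

    ∬_D (30) dA = ∫_{0}^{2π} ∫_{0}^{2} (30) · r dr dθ.

Inner integral (in r): ∫_{0}^{2} (30) · r dr = 60.

Outer integral (in θ): ∫_{0}^{2π} (60) dθ = 120π.

Therefore ∬_D (30) dA = 120π.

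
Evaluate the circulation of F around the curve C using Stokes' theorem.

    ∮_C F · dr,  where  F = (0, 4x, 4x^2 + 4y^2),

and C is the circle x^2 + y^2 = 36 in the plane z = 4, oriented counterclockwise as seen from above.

Let S be the flat disk x^2 + y^2 ≤ 36 in the plane z = 4, with upward unit normal n̂ = ẑ. By Stokes' theorem,

    ∮_C F · dr = ∬_S (∇ × F) · n̂ dS = ∬_D (curl F)_z dA,

where D is the disk x^2 + y^2 ≤ 36.

Compute the curl of F = (0, 4x, 4x^2 + 4y^2):
    (∇ × F)_x = ∂F_z/∂y - ∂F_y/∂z = 8y,
    (∇ × F)_y = ∂F_x/∂z - ∂F_z/∂x = -8x,
    (∇ × F)_z = ∂F_y/∂x - ∂F_x/∂y = 4.

On z = 4, (curl F)_z = 4.

Convert to polar (x = r cos θ, y = r sin θ, dA = r dr dθ); the integrand becomes 4, so

    ∬_D (curl F)_z dA = ∫_0^{2π} ∫_0^{6} (4) · r dr dθ.

Inner (r from 0 to 6): 72.
Outer (θ from 0 to 2π): 144π.

Therefore ∮_C F · dr = 144π.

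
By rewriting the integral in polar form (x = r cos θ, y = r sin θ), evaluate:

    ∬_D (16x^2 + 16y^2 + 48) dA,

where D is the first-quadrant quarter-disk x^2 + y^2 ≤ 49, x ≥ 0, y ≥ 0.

The region D is 0 ≤ r ≤ 7, 0 ≤ θ ≤ π/2 in polar coordinates, where x = r cos(θ), y = r sin(θ), and dA = r dr dθ.

Under the substitution, the integrand becomes 16r^2 + 48, so

    ∬_D (16x^2 + 16y^2 + 48) dA = ∫_{0}^{π/2} ∫_{0}^{7} (16r^2 + 48) · r dr dθ.

Inner integral (in r): ∫_{0}^{7} (16r^2 + 48) · r dr = 10780.

Outer integral (in θ): ∫_{0}^{π/2} (10780) dθ = 5390π.

Therefore ∬_D (16x^2 + 16y^2 + 48) dA = 5390π.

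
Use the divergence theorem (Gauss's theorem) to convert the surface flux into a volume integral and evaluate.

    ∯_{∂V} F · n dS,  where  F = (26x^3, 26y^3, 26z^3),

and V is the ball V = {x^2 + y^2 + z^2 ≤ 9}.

By the divergence theorem,

    ∯_{∂V} F · n dS = ∭_V (∇ · F) dV.

Compute the divergence:
    ∇ · F = ∂F_x/∂x + ∂F_y/∂y + ∂F_z/∂z = 78x^2 + 78y^2 + 78z^2.

In spherical coordinates, x = ρ sin(φ) cos(θ), y = ρ sin(φ) sin(θ), z = ρ cos(φ), dV = ρ^2 sin(φ) dρ dφ dθ, with 0 ≤ ρ ≤ 3, 0 ≤ φ ≤ π, 0 ≤ θ ≤ 2π.

The integrand, after substitution and multiplying by the volume element, becomes (78ρ^2) · ρ^2 sin(φ), so

    ∭_V (∇·F) dV = ∫_0^{2π} ∫_0^{π} ∫_0^{3} (78ρ^2) · ρ^2 sin(φ) dρ dφ dθ.

Inner (ρ from 0 to 3): 18954sin(φ)/5.
Middle (φ from 0 to π): 37908/5.
Outer (θ from 0 to 2π): 75816π/5.

Therefore ∯_{∂V} F · n dS = 75816π/5.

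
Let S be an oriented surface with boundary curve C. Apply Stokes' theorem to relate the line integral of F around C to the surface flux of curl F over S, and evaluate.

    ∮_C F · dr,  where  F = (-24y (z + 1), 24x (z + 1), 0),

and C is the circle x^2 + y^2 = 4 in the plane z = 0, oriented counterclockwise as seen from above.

Let S be the flat disk x^2 + y^2 ≤ 4 in the plane z = 0, with upward unit normal n̂ = ẑ. By Stokes' theorem,

    ∮_C F · dr = ∬_S (∇ × F) · n̂ dS = ∬_D (curl F)_z dA,

where D is the disk x^2 + y^2 ≤ 4.

Compute the curl of F = (-24y (z + 1), 24x (z + 1), 0):
    (∇ × F)_x = ∂F_z/∂y - ∂F_y/∂z = -24x,
    (∇ × F)_y = ∂F_x/∂z - ∂F_z/∂x = -24y,
    (∇ × F)_z = ∂F_y/∂x - ∂F_x/∂y = 48z + 48.

On z = 0, (curl F)_z = 48.

Convert to polar (x = r cos θ, y = r sin θ, dA = r dr dθ); the integrand becomes 48, so

    ∬_D (curl F)_z dA = ∫_0^{2π} ∫_0^{2} (48) · r dr dθ.

Inner (r from 0 to 2): 96.
Outer (θ from 0 to 2π): 192π.

Therefore ∮_C F · dr = 192π.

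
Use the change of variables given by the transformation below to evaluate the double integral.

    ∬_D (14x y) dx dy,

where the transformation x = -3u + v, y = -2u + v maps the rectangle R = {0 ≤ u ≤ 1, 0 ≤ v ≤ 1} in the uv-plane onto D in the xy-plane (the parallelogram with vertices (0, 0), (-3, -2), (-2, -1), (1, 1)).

Compute the Jacobian determinant of (x, y) with respect to (u, v):

    ∂(x,y)/∂(u,v) = | -3  1 | = (-3)(1) - (1)(-2) = -1.
                   | -2  1 |

Its absolute value is |J| = 1 (the area scaling factor).

Substituting x = -3u + v, y = -2u + v into the integrand,

    14x y → 84u^2 - 70u v + 14v^2,

so the integral becomes

    ∬_R (84u^2 - 70u v + 14v^2) · |J| du dv = ∫_0^1 ∫_0^1 (84u^2 - 70u v + 14v^2) dv du.

Inner (v): 84u^2 - 35u + 14/3.
Outer (u): 91/6.

Therefore ∬_D (14x y) dx dy = 91/6.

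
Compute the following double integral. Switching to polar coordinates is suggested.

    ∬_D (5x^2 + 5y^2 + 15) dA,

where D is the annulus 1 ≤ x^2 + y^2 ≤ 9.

The region D is 1 ≤ r ≤ 3, 0 ≤ θ ≤ 2π in polar coordinates, where x = r cos(θ), y = r sin(θ), and dA = r dr dθ.

Under the substitution, the integrand becomes 5r^2 + 15, so

    ∬_D (5x^2 + 5y^2 + 15) dA = ∫_{0}^{2π} ∫_{1}^{3} (5r^2 + 15) · r dr dθ.

Inner integral (in r): ∫_{1}^{3} (5r^2 + 15) · r dr = 160.

Outer integral (in θ): ∫_{0}^{2π} (160) dθ = 320π.

Therefore ∬_D (5x^2 + 5y^2 + 15) dA = 320π.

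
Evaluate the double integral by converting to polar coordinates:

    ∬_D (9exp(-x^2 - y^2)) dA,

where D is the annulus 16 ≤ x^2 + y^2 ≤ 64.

The region D is 4 ≤ r ≤ 8, 0 ≤ θ ≤ 2π in polar coordinates, where x = r cos(θ), y = r sin(θ), and dA = r dr dθ.

Under the substitution, the integrand becomes 9exp(-r^2), so

    ∬_D (9exp(-x^2 - y^2)) dA = ∫_{0}^{2π} ∫_{4}^{8} (9exp(-r^2)) · r dr dθ.

Inner integral (in r): ∫_{4}^{8} (9exp(-r^2)) · r dr = -(9 - 9exp(48))exp(-64)/2.

Outer integral (in θ): ∫_{0}^{2π} (-(9 - 9exp(48))exp(-64)/2) dθ = -9π (1 - exp(48))exp(-64).

Therefore ∬_D (9exp(-x^2 - y^2)) dA = -9π (1 - exp(48))exp(-64).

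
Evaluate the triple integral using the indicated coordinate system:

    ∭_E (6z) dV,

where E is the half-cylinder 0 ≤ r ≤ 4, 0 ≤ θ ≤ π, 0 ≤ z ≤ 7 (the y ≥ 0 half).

In cylindrical coordinates, x = r cos(θ), y = r sin(θ), z = z, and dV = r dr dθ dz.

The integrand becomes 6z, so

    ∭_E (6z) dV = ∫_{0}^{π} ∫_{0}^{4} ∫_{0}^{7} (6z) · r dz dr dθ.

Inner (z): 147r.
Middle (r from 0 to 4): 1176.
Outer (θ): 1176π.

Therefore the triple integral equals 1176π.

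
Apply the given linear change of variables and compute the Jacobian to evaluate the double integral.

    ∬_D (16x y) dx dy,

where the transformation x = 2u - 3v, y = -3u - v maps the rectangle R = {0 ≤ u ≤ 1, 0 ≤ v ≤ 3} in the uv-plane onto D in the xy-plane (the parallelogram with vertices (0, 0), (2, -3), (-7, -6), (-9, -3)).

Compute the Jacobian determinant of (x, y) with respect to (u, v):

    ∂(x,y)/∂(u,v) = | 2  -3 | = (2)(-1) - (-3)(-3) = -11.
                   | -3  -1 |

Its absolute value is |J| = 11 (the area scaling factor).

Substituting x = 2u - 3v, y = -3u - v into the integrand,

    16x y → -96u^2 + 112u v + 48v^2,

so the integral becomes

    ∬_R (-96u^2 + 112u v + 48v^2) · |J| du dv = ∫_0^1 ∫_0^3 (-1056u^2 + 1232u v + 528v^2) dv du.

Inner (v): -3168u^2 + 5544u + 4752.
Outer (u): 6468.

Therefore ∬_D (16x y) dx dy = 6468.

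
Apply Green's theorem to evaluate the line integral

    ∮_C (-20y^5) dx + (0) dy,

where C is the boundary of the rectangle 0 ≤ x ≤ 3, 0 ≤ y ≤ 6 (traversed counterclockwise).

Green's theorem converts the closed line integral into a double integral over the enclosed region D:

    ∮_C P dx + Q dy = ∬_D (∂Q/∂x - ∂P/∂y) dA.

Here P = -20y^5, Q = 0, so

    ∂Q/∂x = 0,    ∂P/∂y = -100y^4,
    ∂Q/∂x - ∂P/∂y = 100y^4.

D is the region 0 ≤ x ≤ 3, 0 ≤ y ≤ 6. Evaluating the double integral:

    ∬_D (100y^4) dA = ∫_0^{3} ∫_0^{6} (100y^4) dy dx.

Inner (y from 0 to 6): 155520.
Outer (x from 0 to 3): 466560.

Therefore ∮_C P dx + Q dy = 466560.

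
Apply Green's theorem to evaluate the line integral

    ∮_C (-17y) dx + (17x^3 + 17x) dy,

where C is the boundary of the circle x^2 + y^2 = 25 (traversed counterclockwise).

Green's theorem converts the closed line integral into a double integral over the enclosed region D:

    ∮_C P dx + Q dy = ∬_D (∂Q/∂x - ∂P/∂y) dA.

Here P = -17y, Q = 17x^3 + 17x, so

    ∂Q/∂x = 51x^2 + 17,    ∂P/∂y = -17,
    ∂Q/∂x - ∂P/∂y = 51x^2 + 34.

D is the region x^2 + y^2 ≤ 25. Evaluating the double integral:

In polar coordinates (x = r cos θ, y = r sin θ, dA = r dr dθ) the integrand becomes 51r^2cos(θ)^2 + 34, so

    ∬_D (51x^2 + 34) dA = ∫_0^{2π} ∫_0^{5} (51r^2cos(θ)^2 + 34) · r dr dθ.

Inner (r from 0 to 5): 31875cos(θ)^2/4 + 425.
Outer (θ from 0 to 2π): 35275π/4.

Therefore ∮_C P dx + Q dy = 35275π/4.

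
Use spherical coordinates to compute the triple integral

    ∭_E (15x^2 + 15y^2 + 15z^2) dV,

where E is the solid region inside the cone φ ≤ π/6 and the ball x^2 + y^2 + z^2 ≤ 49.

In spherical coordinates, x = ρ sin(φ) cos(θ), y = ρ sin(φ) sin(θ), z = ρ cos(φ), and dV = ρ^2 sin(φ) dρ dφ dθ.

The integrand becomes 15ρ^2, so

    ∭_E (15x^2 + 15y^2 + 15z^2) dV = ∫_{0}^{2π} ∫_{0}^{π/6} ∫_{0}^{7} (15ρ^2) · ρ^2 sin(φ) dρ dφ dθ.

Inner (ρ): 50421sin(φ).
Middle (φ): 50421 - 50421sqrt(3)/2.
Outer (θ): 50421π (2 - sqrt(3)).

Therefore the triple integral equals 50421π (2 - sqrt(3)).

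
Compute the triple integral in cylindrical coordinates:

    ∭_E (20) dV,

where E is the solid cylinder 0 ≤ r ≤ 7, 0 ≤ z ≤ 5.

In cylindrical coordinates, x = r cos(θ), y = r sin(θ), z = z, and dV = r dr dθ dz.

The integrand becomes 20, so

    ∭_E (20) dV = ∫_{0}^{2π} ∫_{0}^{7} ∫_{0}^{5} (20) · r dz dr dθ.

Inner (z): 100r.
Middle (r from 0 to 7): 2450.
Outer (θ): 4900π.

Therefore the triple integral equals 4900π.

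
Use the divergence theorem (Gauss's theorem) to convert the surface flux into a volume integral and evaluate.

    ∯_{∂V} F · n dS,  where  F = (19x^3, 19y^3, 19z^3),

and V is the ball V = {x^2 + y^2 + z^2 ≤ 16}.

By the divergence theorem,

    ∯_{∂V} F · n dS = ∭_V (∇ · F) dV.

Compute the divergence:
    ∇ · F = ∂F_x/∂x + ∂F_y/∂y + ∂F_z/∂z = 57x^2 + 57y^2 + 57z^2.

In spherical coordinates, x = ρ sin(φ) cos(θ), y = ρ sin(φ) sin(θ), z = ρ cos(φ), dV = ρ^2 sin(φ) dρ dφ dθ, with 0 ≤ ρ ≤ 4, 0 ≤ φ ≤ π, 0 ≤ θ ≤ 2π.

The integrand, after substitution and multiplying by the volume element, becomes (57ρ^2) · ρ^2 sin(φ), so

    ∭_V (∇·F) dV = ∫_0^{2π} ∫_0^{π} ∫_0^{4} (57ρ^2) · ρ^2 sin(φ) dρ dφ dθ.

Inner (ρ from 0 to 4): 58368sin(φ)/5.
Middle (φ from 0 to π): 116736/5.
Outer (θ from 0 to 2π): 233472π/5.

Therefore ∯_{∂V} F · n dS = 233472π/5.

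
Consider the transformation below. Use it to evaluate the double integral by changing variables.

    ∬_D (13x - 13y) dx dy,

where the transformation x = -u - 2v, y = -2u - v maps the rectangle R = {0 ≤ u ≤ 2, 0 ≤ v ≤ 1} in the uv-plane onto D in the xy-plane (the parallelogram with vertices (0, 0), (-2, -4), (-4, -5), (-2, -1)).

Compute the Jacobian determinant of (x, y) with respect to (u, v):

    ∂(x,y)/∂(u,v) = | -1  -2 | = (-1)(-1) - (-2)(-2) = -3.
                   | -2  -1 |

Its absolute value is |J| = 3 (the area scaling factor).

Substituting x = -u - 2v, y = -2u - v into the integrand,

    13x - 13y → 13u - 13v,

so the integral becomes

    ∬_R (13u - 13v) · |J| du dv = ∫_0^2 ∫_0^1 (39u - 39v) dv du.

Inner (v): 39u - 39/2.
Outer (u): 39.

Therefore ∬_D (13x - 13y) dx dy = 39.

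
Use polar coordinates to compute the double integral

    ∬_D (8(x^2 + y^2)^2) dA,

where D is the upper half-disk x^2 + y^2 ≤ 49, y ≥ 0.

The region D is 0 ≤ r ≤ 7, 0 ≤ θ ≤ π in polar coordinates, where x = r cos(θ), y = r sin(θ), and dA = r dr dθ.

Under the substitution, the integrand becomes 8r^4, so

    ∬_D (8(x^2 + y^2)^2) dA = ∫_{0}^{π} ∫_{0}^{7} (8r^4) · r dr dθ.

Inner integral (in r): ∫_{0}^{7} (8r^4) · r dr = 470596/3.

Outer integral (in θ): ∫_{0}^{π} (470596/3) dθ = 470596π/3.

Therefore ∬_D (8(x^2 + y^2)^2) dA = 470596π/3.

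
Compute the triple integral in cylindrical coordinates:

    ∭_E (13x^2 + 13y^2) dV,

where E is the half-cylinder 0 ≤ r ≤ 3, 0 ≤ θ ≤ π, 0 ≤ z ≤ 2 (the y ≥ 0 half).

In cylindrical coordinates, x = r cos(θ), y = r sin(θ), z = z, and dV = r dr dθ dz.

The integrand becomes 13r^2, so

    ∭_E (13x^2 + 13y^2) dV = ∫_{0}^{π} ∫_{0}^{3} ∫_{0}^{2} (13r^2) · r dz dr dθ.

Inner (z): 26r^3.
Middle (r from 0 to 3): 1053/2.
Outer (θ): 1053π/2.

Therefore the triple integral equals 1053π/2.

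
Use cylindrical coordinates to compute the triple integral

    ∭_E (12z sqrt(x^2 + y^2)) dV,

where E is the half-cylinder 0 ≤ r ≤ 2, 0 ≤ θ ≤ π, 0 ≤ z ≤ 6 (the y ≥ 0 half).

In cylindrical coordinates, x = r cos(θ), y = r sin(θ), z = z, and dV = r dr dθ dz.

The integrand becomes 12r z, so

    ∭_E (12z sqrt(x^2 + y^2)) dV = ∫_{0}^{π} ∫_{0}^{2} ∫_{0}^{6} (12r z) · r dz dr dθ.

Inner (z): 216r^2.
Middle (r from 0 to 2): 576.
Outer (θ): 576π.

Therefore the triple integral equals 576π.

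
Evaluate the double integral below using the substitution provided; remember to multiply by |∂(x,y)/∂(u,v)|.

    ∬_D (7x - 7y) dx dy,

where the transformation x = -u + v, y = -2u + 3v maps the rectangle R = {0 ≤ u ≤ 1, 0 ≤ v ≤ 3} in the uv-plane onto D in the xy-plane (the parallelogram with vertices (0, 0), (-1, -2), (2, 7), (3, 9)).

Compute the Jacobian determinant of (x, y) with respect to (u, v):

    ∂(x,y)/∂(u,v) = | -1  1 | = (-1)(3) - (1)(-2) = -1.
                   | -2  3 |

Its absolute value is |J| = 1 (the area scaling factor).

Substituting x = -u + v, y = -2u + 3v into the integrand,

    7x - 7y → 7u - 14v,

so the integral becomes

    ∬_R (7u - 14v) · |J| du dv = ∫_0^1 ∫_0^3 (7u - 14v) dv du.

Inner (v): 21u - 63.
Outer (u): -105/2.

Therefore ∬_D (7x - 7y) dx dy = -105/2.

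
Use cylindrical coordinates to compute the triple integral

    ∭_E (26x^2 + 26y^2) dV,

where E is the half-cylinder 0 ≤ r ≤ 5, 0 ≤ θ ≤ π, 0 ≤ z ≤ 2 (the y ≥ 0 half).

In cylindrical coordinates, x = r cos(θ), y = r sin(θ), z = z, and dV = r dr dθ dz.

The integrand becomes 26r^2, so

    ∭_E (26x^2 + 26y^2) dV = ∫_{0}^{π} ∫_{0}^{5} ∫_{0}^{2} (26r^2) · r dz dr dθ.

Inner (z): 52r^3.
Middle (r from 0 to 5): 8125.
Outer (θ): 8125π.

Therefore the triple integral equals 8125π.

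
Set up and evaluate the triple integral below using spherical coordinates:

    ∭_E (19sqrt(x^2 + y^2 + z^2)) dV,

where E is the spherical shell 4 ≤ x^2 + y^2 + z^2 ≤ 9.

In spherical coordinates, x = ρ sin(φ) cos(θ), y = ρ sin(φ) sin(θ), z = ρ cos(φ), and dV = ρ^2 sin(φ) dρ dφ dθ.

The integrand becomes 19ρ, so

    ∭_E (19sqrt(x^2 + y^2 + z^2)) dV = ∫_{0}^{2π} ∫_{0}^{π} ∫_{2}^{3} (19ρ) · ρ^2 sin(φ) dρ dφ dθ.

Inner (ρ): 1235sin(φ)/4.
Middle (φ): 1235/2.
Outer (θ): 1235π.

Therefore the triple integral equals 1235π.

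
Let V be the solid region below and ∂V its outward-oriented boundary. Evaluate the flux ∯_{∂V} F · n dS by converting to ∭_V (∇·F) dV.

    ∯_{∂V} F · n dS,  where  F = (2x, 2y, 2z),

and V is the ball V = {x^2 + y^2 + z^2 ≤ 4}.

By the divergence theorem,

    ∯_{∂V} F · n dS = ∭_V (∇ · F) dV.

Compute the divergence:
    ∇ · F = ∂F_x/∂x + ∂F_y/∂y + ∂F_z/∂z = 2 + 2 + 2 = 6.

In spherical coordinates, x = ρ sin(φ) cos(θ), y = ρ sin(φ) sin(θ), z = ρ cos(φ), dV = ρ^2 sin(φ) dρ dφ dθ, with 0 ≤ ρ ≤ 2, 0 ≤ φ ≤ π, 0 ≤ θ ≤ 2π.

The integrand, after substitution and multiplying by the volume element, becomes (6) · ρ^2 sin(φ), so

    ∭_V (∇·F) dV = ∫_0^{2π} ∫_0^{π} ∫_0^{2} (6) · ρ^2 sin(φ) dρ dφ dθ.

Inner (ρ from 0 to 2): 16sin(φ).
Middle (φ from 0 to π): 32.
Outer (θ from 0 to 2π): 64π.

Therefore ∯_{∂V} F · n dS = 64π.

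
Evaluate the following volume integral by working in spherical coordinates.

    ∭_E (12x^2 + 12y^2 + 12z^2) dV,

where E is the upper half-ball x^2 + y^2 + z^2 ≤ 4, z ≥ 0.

In spherical coordinates, x = ρ sin(φ) cos(θ), y = ρ sin(φ) sin(θ), z = ρ cos(φ), and dV = ρ^2 sin(φ) dρ dφ dθ.

The integrand becomes 12ρ^2, so

    ∭_E (12x^2 + 12y^2 + 12z^2) dV = ∫_{0}^{2π} ∫_{0}^{π/2} ∫_{0}^{2} (12ρ^2) · ρ^2 sin(φ) dρ dφ dθ.

Inner (ρ): 384sin(φ)/5.
Middle (φ): 384/5.
Outer (θ): 768π/5.

Therefore the triple integral equals 768π/5.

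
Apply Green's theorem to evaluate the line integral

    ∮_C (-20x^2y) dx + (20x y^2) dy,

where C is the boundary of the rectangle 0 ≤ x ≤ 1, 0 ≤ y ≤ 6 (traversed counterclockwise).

Green's theorem converts the closed line integral into a double integral over the enclosed region D:

    ∮_C P dx + Q dy = ∬_D (∂Q/∂x - ∂P/∂y) dA.

Here P = -20x^2y, Q = 20x y^2, so

    ∂Q/∂x = 20y^2,    ∂P/∂y = -20x^2,
    ∂Q/∂x - ∂P/∂y = 20x^2 + 20y^2.

D is the region 0 ≤ x ≤ 1, 0 ≤ y ≤ 6. Evaluating the double integral:

    ∬_D (20x^2 + 20y^2) dA = ∫_0^{1} ∫_0^{6} (20x^2 + 20y^2) dy dx.

Inner (y from 0 to 6): 120x^2 + 1440.
Outer (x from 0 to 1): 1480.

Therefore ∮_C P dx + Q dy = 1480.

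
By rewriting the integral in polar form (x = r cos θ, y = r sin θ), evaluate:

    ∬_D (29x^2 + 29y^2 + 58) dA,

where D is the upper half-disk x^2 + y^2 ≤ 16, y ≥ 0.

The region D is 0 ≤ r ≤ 4, 0 ≤ θ ≤ π in polar coordinates, where x = r cos(θ), y = r sin(θ), and dA = r dr dθ.

Under the substitution, the integrand becomes 29r^2 + 58, so

    ∬_D (29x^2 + 29y^2 + 58) dA = ∫_{0}^{π} ∫_{0}^{4} (29r^2 + 58) · r dr dθ.

Inner integral (in r): ∫_{0}^{4} (29r^2 + 58) · r dr = 2320.

Outer integral (in θ): ∫_{0}^{π} (2320) dθ = 2320π.

Therefore ∬_D (29x^2 + 29y^2 + 58) dA = 2320π.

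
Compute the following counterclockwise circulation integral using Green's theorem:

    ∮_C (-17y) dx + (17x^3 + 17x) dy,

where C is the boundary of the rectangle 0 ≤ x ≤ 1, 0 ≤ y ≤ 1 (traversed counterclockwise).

Green's theorem converts the closed line integral into a double integral over the enclosed region D:

    ∮_C P dx + Q dy = ∬_D (∂Q/∂x - ∂P/∂y) dA.

Here P = -17y, Q = 17x^3 + 17x, so

    ∂Q/∂x = 51x^2 + 17,    ∂P/∂y = -17,
    ∂Q/∂x - ∂P/∂y = 51x^2 + 34.

D is the region 0 ≤ x ≤ 1, 0 ≤ y ≤ 1. Evaluating the double integral:

    ∬_D (51x^2 + 34) dA = ∫_0^{1} ∫_0^{1} (51x^2 + 34) dy dx.

Inner (y from 0 to 1): 51x^2 + 34.
Outer (x from 0 to 1): 51.

Therefore ∮_C P dx + Q dy = 51.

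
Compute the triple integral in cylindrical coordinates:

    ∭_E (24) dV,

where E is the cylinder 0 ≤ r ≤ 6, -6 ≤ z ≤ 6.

In cylindrical coordinates, x = r cos(θ), y = r sin(θ), z = z, and dV = r dr dθ dz.

The integrand becomes 24, so

    ∭_E (24) dV = ∫_{0}^{2π} ∫_{0}^{6} ∫_{-6}^{6} (24) · r dz dr dθ.

Inner (z): 288r.
Middle (r from 0 to 6): 5184.
Outer (θ): 10368π.

Therefore the triple integral equals 10368π.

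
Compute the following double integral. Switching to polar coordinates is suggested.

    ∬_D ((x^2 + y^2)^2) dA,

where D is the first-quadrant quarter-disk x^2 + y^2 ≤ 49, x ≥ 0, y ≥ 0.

The region D is 0 ≤ r ≤ 7, 0 ≤ θ ≤ π/2 in polar coordinates, where x = r cos(θ), y = r sin(θ), and dA = r dr dθ.

Under the substitution, the integrand becomes r^4, so

    ∬_D ((x^2 + y^2)^2) dA = ∫_{0}^{π/2} ∫_{0}^{7} (r^4) · r dr dθ.

Inner integral (in r): ∫_{0}^{7} (r^4) · r dr = 117649/6.

Outer integral (in θ): ∫_{0}^{π/2} (117649/6) dθ = 117649π/12.

Therefore ∬_D ((x^2 + y^2)^2) dA = 117649π/12.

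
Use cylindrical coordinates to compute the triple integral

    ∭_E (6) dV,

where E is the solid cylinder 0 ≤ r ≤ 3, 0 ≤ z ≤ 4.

In cylindrical coordinates, x = r cos(θ), y = r sin(θ), z = z, and dV = r dr dθ dz.

The integrand becomes 6, so

    ∭_E (6) dV = ∫_{0}^{2π} ∫_{0}^{3} ∫_{0}^{4} (6) · r dz dr dθ.

Inner (z): 24r.
Middle (r from 0 to 3): 108.
Outer (θ): 216π.

Therefore the triple integral equals 216π.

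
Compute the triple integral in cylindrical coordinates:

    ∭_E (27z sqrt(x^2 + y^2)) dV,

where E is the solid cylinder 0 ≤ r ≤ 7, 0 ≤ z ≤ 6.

In cylindrical coordinates, x = r cos(θ), y = r sin(θ), z = z, and dV = r dr dθ dz.

The integrand becomes 27r z, so

    ∭_E (27z sqrt(x^2 + y^2)) dV = ∫_{0}^{2π} ∫_{0}^{7} ∫_{0}^{6} (27r z) · r dz dr dθ.

Inner (z): 486r^2.
Middle (r from 0 to 7): 55566.
Outer (θ): 111132π.

Therefore the triple integral equals 111132π.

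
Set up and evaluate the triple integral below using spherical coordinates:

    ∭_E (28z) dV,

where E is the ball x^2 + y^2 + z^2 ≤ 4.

In spherical coordinates, x = ρ sin(φ) cos(θ), y = ρ sin(φ) sin(θ), z = ρ cos(φ), and dV = ρ^2 sin(φ) dρ dφ dθ.

The integrand becomes 28ρ cos(φ), so

    ∭_E (28z) dV = ∫_{0}^{2π} ∫_{0}^{π} ∫_{0}^{2} (28ρ cos(φ)) · ρ^2 sin(φ) dρ dφ dθ.

Inner (ρ): 56sin(2φ).
Middle (φ): 0.
Outer (θ): 0.

Therefore the triple integral equals 0.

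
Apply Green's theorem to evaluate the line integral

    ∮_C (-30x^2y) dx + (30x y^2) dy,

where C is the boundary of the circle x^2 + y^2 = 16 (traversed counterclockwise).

Green's theorem converts the closed line integral into a double integral over the enclosed region D:

    ∮_C P dx + Q dy = ∬_D (∂Q/∂x - ∂P/∂y) dA.

Here P = -30x^2y, Q = 30x y^2, so

    ∂Q/∂x = 30y^2,    ∂P/∂y = -30x^2,
    ∂Q/∂x - ∂P/∂y = 30x^2 + 30y^2.

D is the region x^2 + y^2 ≤ 16. Evaluating the double integral:

In polar coordinates (x = r cos θ, y = r sin θ, dA = r dr dθ) the integrand becomes 30r^2, so

    ∬_D (30x^2 + 30y^2) dA = ∫_0^{2π} ∫_0^{4} (30r^2) · r dr dθ.

Inner (r from 0 to 4): 1920.
Outer (θ from 0 to 2π): 3840π.

Therefore ∮_C P dx + Q dy = 3840π.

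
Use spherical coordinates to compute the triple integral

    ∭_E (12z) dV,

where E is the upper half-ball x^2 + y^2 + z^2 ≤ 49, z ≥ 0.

In spherical coordinates, x = ρ sin(φ) cos(θ), y = ρ sin(φ) sin(θ), z = ρ cos(φ), and dV = ρ^2 sin(φ) dρ dφ dθ.

The integrand becomes 12ρ cos(φ), so

    ∭_E (12z) dV = ∫_{0}^{2π} ∫_{0}^{π/2} ∫_{0}^{7} (12ρ cos(φ)) · ρ^2 sin(φ) dρ dφ dθ.

Inner (ρ): 7203sin(2φ)/2.
Middle (φ): 7203/2.
Outer (θ): 7203π.

Therefore the triple integral equals 7203π.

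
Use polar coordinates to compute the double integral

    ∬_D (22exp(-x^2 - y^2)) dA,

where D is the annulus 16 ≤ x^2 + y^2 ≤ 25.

The region D is 4 ≤ r ≤ 5, 0 ≤ θ ≤ 2π in polar coordinates, where x = r cos(θ), y = r sin(θ), and dA = r dr dθ.

Under the substitution, the integrand becomes 22exp(-r^2), so

    ∬_D (22exp(-x^2 - y^2)) dA = ∫_{0}^{2π} ∫_{4}^{5} (22exp(-r^2)) · r dr dθ.

Inner integral (in r): ∫_{4}^{5} (22exp(-r^2)) · r dr = -(11 - 11exp(9))exp(-25).

Outer integral (in θ): ∫_{0}^{2π} (-(11 - 11exp(9))exp(-25)) dθ = -22π (1 - exp(9))exp(-25).

Therefore ∬_D (22exp(-x^2 - y^2)) dA = -22π (1 - exp(9))exp(-25).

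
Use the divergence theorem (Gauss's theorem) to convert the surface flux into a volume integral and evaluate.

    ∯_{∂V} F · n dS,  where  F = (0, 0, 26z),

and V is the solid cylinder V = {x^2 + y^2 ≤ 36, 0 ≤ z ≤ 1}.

By the divergence theorem,

    ∯_{∂V} F · n dS = ∭_V (∇ · F) dV.

Compute the divergence:
    ∇ · F = ∂F_x/∂x + ∂F_y/∂y + ∂F_z/∂z = 0 + 0 + 26 = 26.

In cylindrical coordinates, x = r cos(θ), y = r sin(θ), z = z, dV = r dr dθ dz, with 0 ≤ r ≤ 6, 0 ≤ θ ≤ 2π, 0 ≤ z ≤ 1.

The integrand, after substitution and multiplying by the volume element, becomes (26) · r, so

    ∭_V (∇·F) dV = ∫_0^{2π} ∫_0^{6} ∫_0^{1} (26) · r dz dr dθ.

Inner (z from 0 to 1): 26r.
Middle (r from 0 to 6): 468.
Outer (θ from 0 to 2π): 936π.

Therefore ∯_{∂V} F · n dS = 936π.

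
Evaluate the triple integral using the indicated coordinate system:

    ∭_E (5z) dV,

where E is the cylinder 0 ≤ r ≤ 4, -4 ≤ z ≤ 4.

In cylindrical coordinates, x = r cos(θ), y = r sin(θ), z = z, and dV = r dr dθ dz.

The integrand becomes 5z, so

    ∭_E (5z) dV = ∫_{0}^{2π} ∫_{0}^{4} ∫_{-4}^{4} (5z) · r dz dr dθ.

Inner (z): 0.
Middle (r from 0 to 4): 0.
Outer (θ): 0.

Therefore the triple integral equals 0.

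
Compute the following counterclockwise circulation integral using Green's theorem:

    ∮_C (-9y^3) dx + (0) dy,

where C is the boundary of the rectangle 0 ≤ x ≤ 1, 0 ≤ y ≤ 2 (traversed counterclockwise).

Green's theorem converts the closed line integral into a double integral over the enclosed region D:

    ∮_C P dx + Q dy = ∬_D (∂Q/∂x - ∂P/∂y) dA.

Here P = -9y^3, Q = 0, so

    ∂Q/∂x = 0,    ∂P/∂y = -27y^2,
    ∂Q/∂x - ∂P/∂y = 27y^2.

D is the region 0 ≤ x ≤ 1, 0 ≤ y ≤ 2. Evaluating the double integral:

    ∬_D (27y^2) dA = ∫_0^{1} ∫_0^{2} (27y^2) dy dx.

Inner (y from 0 to 2): 72.
Outer (x from 0 to 1): 72.

Therefore ∮_C P dx + Q dy = 72.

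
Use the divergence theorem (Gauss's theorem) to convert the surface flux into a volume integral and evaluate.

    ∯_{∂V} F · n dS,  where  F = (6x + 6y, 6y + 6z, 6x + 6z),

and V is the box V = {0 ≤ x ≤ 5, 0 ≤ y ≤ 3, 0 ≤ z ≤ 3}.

By the divergence theorem,

    ∯_{∂V} F · n dS = ∭_V (∇ · F) dV.

Compute the divergence:
    ∇ · F = ∂F_x/∂x + ∂F_y/∂y + ∂F_z/∂z = 6 + 6 + 6 = 18.

V is a rectangular box, so dV = dx dy dz with 0 ≤ x ≤ 5, 0 ≤ y ≤ 3, 0 ≤ z ≤ 3.

Integrate (18) over V as an iterated integral:

    ∭_V (∇·F) dV = ∫_0^{5} ∫_0^{3} ∫_0^{3} (18) dz dy dx.

Inner (z from 0 to 3): 54.
Middle (y from 0 to 3): 162.
Outer (x from 0 to 5): 810.

Therefore ∯_{∂V} F · n dS = 810.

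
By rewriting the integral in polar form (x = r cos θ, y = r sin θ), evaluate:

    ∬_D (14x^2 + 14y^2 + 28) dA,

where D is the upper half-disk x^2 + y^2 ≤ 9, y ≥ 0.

The region D is 0 ≤ r ≤ 3, 0 ≤ θ ≤ π in polar coordinates, where x = r cos(θ), y = r sin(θ), and dA = r dr dθ.

Under the substitution, the integrand becomes 14r^2 + 28, so

    ∬_D (14x^2 + 14y^2 + 28) dA = ∫_{0}^{π} ∫_{0}^{3} (14r^2 + 28) · r dr dθ.

Inner integral (in r): ∫_{0}^{3} (14r^2 + 28) · r dr = 819/2.

Outer integral (in θ): ∫_{0}^{π} (819/2) dθ = 819π/2.

Therefore ∬_D (14x^2 + 14y^2 + 28) dA = 819π/2.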